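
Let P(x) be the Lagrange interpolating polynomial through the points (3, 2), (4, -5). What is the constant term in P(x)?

L_0(x) = (x - 4) / [-1] = -x + 4
L_1(x) = (x - 3) / [1] = x - 3
P(x) = 2·L_0 + (-5)·L_1
Only the constant term is needed; take it from each L_i and combine:
2·(4) + (-5)·(-3) = 23

23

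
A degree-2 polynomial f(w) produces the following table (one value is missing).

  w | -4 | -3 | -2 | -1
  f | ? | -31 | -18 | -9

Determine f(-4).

The 3 known values determine f uniquely (degree ≤ 2).
Evaluate each Lagrange basis at w = -4:
L_0(-4) = (-2)·(-3)/[(-1)·(-2)] = 3
L_1(-4) = (-1)·(-3)/[(1)·(-1)] = -3
L_2(-4) = (-1)·(-2)/[(2)·(1)] = 1
Sum: (-31)·(3) + (-18)·(-3) + (-9)·(1) = -48

-48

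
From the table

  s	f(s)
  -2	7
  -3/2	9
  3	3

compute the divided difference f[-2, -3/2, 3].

f[-2,-3/2] = (9 - 7) / (-3/2 - (-2)) = 4
f[-3/2,3] = (3 - 9) / (3 - (-3/2)) = -4/3
f[-2,-3/2,3] = (-4/3 - 4) / (3 - (-2)) = -16/15

-16/15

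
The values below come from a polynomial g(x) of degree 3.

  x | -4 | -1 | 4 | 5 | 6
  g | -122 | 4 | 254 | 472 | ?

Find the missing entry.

788

The 4 known values determine g uniquely (degree ≤ 3).
Evaluate each Lagrange basis at x = 6:
L_0(6) = (7)·(2)·(1)/[(-3)·(-8)·(-9)] = -7/108
L_1(6) = (10)·(2)·(1)/[(3)·(-5)·(-6)] = 2/9
L_2(6) = (10)·(7)·(1)/[(8)·(5)·(-1)] = -7/4
L_3(6) = (10)·(7)·(2)/[(9)·(6)·(1)] = 70/27
Sum: (-122)·(-7/108) + 4·(2/9) + 254·(-7/4) + 472·(70/27) = 788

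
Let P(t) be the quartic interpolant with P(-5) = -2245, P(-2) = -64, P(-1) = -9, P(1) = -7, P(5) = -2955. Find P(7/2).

-6111/8

L_0(7/2) = (11/2)·(9/2)·(5/2)·(-3/2)/[(-3)·(-4)·(-6)·(-10)] = -33/256
L_1(7/2) = (17/2)·(9/2)·(5/2)·(-3/2)/[(3)·(-1)·(-3)·(-7)] = 255/112
L_2(7/2) = (17/2)·(11/2)·(5/2)·(-3/2)/[(4)·(1)·(-2)·(-6)] = -935/256
L_3(7/2) = (17/2)·(11/2)·(9/2)·(-3/2)/[(6)·(3)·(2)·(-4)] = 561/256
L_4(7/2) = (17/2)·(11/2)·(9/2)·(5/2)/[(10)·(7)·(6)·(4)] = 561/1792
Sum: (-2245)·(-33/256) + (-64)·(255/112) + (-9)·(-935/256) + (-7)·(561/256) + (-2955)·(561/1792) = -6111/8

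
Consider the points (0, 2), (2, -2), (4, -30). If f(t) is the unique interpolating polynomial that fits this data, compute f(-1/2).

-3/4

Evaluate each Lagrange basis at t = -1/2:
L_0(-1/2) = (-5/2)·(-9/2)/[(-2)·(-4)] = 45/32
L_1(-1/2) = (-1/2)·(-9/2)/[(2)·(-2)] = -9/16
L_2(-1/2) = (-1/2)·(-5/2)/[(4)·(2)] = 5/32
Sum: 2·(45/32) + (-2)·(-9/16) + (-30)·(5/32) = -3/4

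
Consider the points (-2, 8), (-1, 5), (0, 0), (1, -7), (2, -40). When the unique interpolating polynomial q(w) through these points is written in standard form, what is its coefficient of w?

Build the Lagrange basis polynomials:
L_0(w) = (w + 1)w(w - 1)(w - 2) / [24] = (1/24)w^4 - (1/12)w^3 - (1/24)w^2 + (1/12)w
L_1(w) = (w + 2)w(w - 1)(w - 2) / [-6] = -(1/6)w^4 + (1/6)w^3 + (2/3)w^2 - (2/3)w
L_2(w) = (w + 2)(w + 1)(w - 1)(w - 2) / [4] = (1/4)w^4 - (5/4)w^2 + 1
L_3(w) = (w + 2)(w + 1)w(w - 2) / [-6] = -(1/6)w^4 - (1/6)w^3 + (2/3)w^2 + (2/3)w
L_4(w) = (w + 2)(w + 1)w(w - 1) / [24] = (1/24)w^4 + (1/12)w^3 - (1/24)w^2 - (1/12)w
q(w) = 8·L_0 + 5·L_1 + 0·L_2 + (-7)·L_3 + (-40)·L_4
Only the coefficient of w is needed; take it from each L_i and combine:
8·(1/12) + 5·(-2/3) + 0·(0) + (-7)·(2/3) + (-40)·(-1/12) = -4

-4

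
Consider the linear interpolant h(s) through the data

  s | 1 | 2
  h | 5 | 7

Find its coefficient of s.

L_0(s) = (s - 2) / [-1] = -s + 2
L_1(s) = (s - 1) / [1] = s - 1
h(s) = 5·L_0 + 7·L_1
Only the coefficient of s is needed; take it from each L_i and combine:
5·(-1) + 7·(1) = 2

2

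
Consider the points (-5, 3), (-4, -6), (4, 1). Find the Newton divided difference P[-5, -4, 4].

79/72

P[-5,-4] = (-6 - 3) / (-4 - (-5)) = -9
P[-4,4] = (1 - (-6)) / (4 - (-4)) = 7/8
P[-5,-4,4] = (7/8 - (-9)) / (4 - (-5)) = 79/72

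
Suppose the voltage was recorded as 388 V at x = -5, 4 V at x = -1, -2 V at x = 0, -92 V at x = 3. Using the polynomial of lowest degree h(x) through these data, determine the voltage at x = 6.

L_0(6) = (7)·(6)·(3)/[(-4)·(-5)·(-8)] = -63/80
L_1(6) = (11)·(6)·(3)/[(4)·(-1)·(-4)] = 99/8
L_2(6) = (11)·(7)·(3)/[(5)·(1)·(-3)] = -77/5
L_3(6) = (11)·(7)·(6)/[(8)·(4)·(3)] = 77/16
Sum: 388·(-63/80) + 4·(99/8) + (-2)·(-77/5) + (-92)·(77/16) = -668

-668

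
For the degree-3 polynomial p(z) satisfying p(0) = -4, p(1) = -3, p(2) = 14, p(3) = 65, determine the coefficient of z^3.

The leading coefficient equals the top divided difference p[0,1,2,3].
p[0,1] = (-3 - (-4)) / (1 - 0) = 1
p[1,2] = (14 - (-3)) / (2 - 1) = 17
p[2,3] = (65 - 14) / (3 - 2) = 51
p[0,1,2] = (17 - 1) / (2 - 0) = 8
p[1,2,3] = (51 - 17) / (3 - 1) = 17
p[0,1,2,3] = (17 - 8) / (3 - 0) = 3

3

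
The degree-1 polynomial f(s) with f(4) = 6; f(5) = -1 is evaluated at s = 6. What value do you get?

-8

Evaluate each Lagrange basis at s = 6:
L_0(6) = (1)/[(-1)] = -1
L_1(6) = (2)/[(1)] = 2
Sum: 6·(-1) + (-1)·(2) = -8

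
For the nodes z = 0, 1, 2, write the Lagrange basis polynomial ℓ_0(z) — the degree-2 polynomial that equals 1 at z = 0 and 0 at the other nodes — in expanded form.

ℓ_0(z) = (1/2)z^2 - (3/2)z + 1

ℓ_0(z) = (z - 1)(z - 2) / [(-1)·(-2)]
       = (z^2 - 3z + 2) / (2)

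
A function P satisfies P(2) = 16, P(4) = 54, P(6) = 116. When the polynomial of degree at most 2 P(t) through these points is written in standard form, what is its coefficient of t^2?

3

Build the Lagrange basis polynomials:
L_0(t) = (t - 4)(t - 6) / [8] = (1/8)t^2 - (5/4)t + 3
L_1(t) = (t - 2)(t - 6) / [-4] = -(1/4)t^2 + 2t - 3
L_2(t) = (t - 2)(t - 4) / [8] = (1/8)t^2 - (3/4)t + 1
P(t) = 16·L_0 + 54·L_1 + 116·L_2
Only the coefficient of t^2 is needed; take it from each L_i and combine:
16·(1/8) + 54·(-1/4) + 116·(1/8) = 3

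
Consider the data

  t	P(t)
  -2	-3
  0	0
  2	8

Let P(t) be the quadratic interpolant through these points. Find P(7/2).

553/32

Evaluate each Lagrange basis at t = 7/2:
L_0(7/2) = (7/2)·(3/2)/[(-2)·(-4)] = 21/32
L_1(7/2) = (11/2)·(3/2)/[(2)·(-2)] = -33/16
L_2(7/2) = (11/2)·(7/2)/[(4)·(2)] = 77/32
Sum: (-3)·(21/32) + 0 + 8·(77/32) = 553/32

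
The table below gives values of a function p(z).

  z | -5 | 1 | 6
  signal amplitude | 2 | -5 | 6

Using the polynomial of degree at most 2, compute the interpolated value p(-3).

Using Newton's divided-difference form:
p[-5,1] = (-5 - 2) / (1 - (-5)) = -7/6
p[1,6] = (6 - (-5)) / (6 - 1) = 11/5
p[-5,1,6] = (11/5 - (-7/6)) / (6 - (-5)) = 101/330
p(-3) = 2 + (-7/6)·(2) + (101/330)·(2)·(-4) = -153/55

-153/55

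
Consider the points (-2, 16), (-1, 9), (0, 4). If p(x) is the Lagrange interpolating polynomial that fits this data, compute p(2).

L_0(2) = (3)·(2)/[(-1)·(-2)] = 3
L_1(2) = (4)·(2)/[(1)·(-1)] = -8
L_2(2) = (4)·(3)/[(2)·(1)] = 6
Sum: 16·(3) + 9·(-8) + 4·(6) = 0

0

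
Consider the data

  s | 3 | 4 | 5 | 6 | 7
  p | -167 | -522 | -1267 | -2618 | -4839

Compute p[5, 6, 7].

-435

p[5,6] = (-2618 - (-1267)) / (6 - 5) = -1351
p[6,7] = (-4839 - (-2618)) / (7 - 6) = -2221
p[5,6,7] = (-2221 - (-1351)) / (7 - 5) = -435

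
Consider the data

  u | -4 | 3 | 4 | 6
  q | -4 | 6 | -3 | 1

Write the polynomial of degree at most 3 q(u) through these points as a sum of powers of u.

q(u) = (167/336)u^3 - (313/112)u^2 - (1315/168)u + 577/14

Newton's divided differences:
q[-4,3] = (6 - (-4)) / (3 - (-4)) = 10/7
q[3,4] = (-3 - 6) / (4 - 3) = -9
q[4,6] = (1 - (-3)) / (6 - 4) = 2
q[-4,3,4] = (-9 - 10/7) / (4 - (-4)) = -73/56
q[3,4,6] = (2 - (-9)) / (6 - 3) = 11/3
q[-4,3,4,6] = (11/3 - (-73/56)) / (6 - (-4)) = 167/336
q(u) = -4 + (10/7)·(u + 4) + (-73/56)·(u + 4)(u - 3) + (167/336)·(u + 4)(u - 3)(u - 4)
Expanding: q(u) = (167/336)u^3 - (313/112)u^2 - (1315/168)u + 577/14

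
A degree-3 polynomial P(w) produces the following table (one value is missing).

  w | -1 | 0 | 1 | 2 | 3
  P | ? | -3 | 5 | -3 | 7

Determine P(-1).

-61

The 4 known values determine P uniquely (degree ≤ 3).
Evaluate each Lagrange basis at w = -1:
L_0(-1) = (-2)·(-3)·(-4)/[(-1)·(-2)·(-3)] = 4
L_1(-1) = (-1)·(-3)·(-4)/[(1)·(-1)·(-2)] = -6
L_2(-1) = (-1)·(-2)·(-4)/[(2)·(1)·(-1)] = 4
L_3(-1) = (-1)·(-2)·(-3)/[(3)·(2)·(1)] = -1
Sum: (-3)·(4) + 5·(-6) + (-3)·(4) + 7·(-1) = -61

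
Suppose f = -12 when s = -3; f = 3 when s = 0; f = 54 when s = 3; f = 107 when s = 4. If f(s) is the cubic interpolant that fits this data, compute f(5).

188

Evaluate each Lagrange basis at s = 5:
L_0(5) = (5)·(2)·(1)/[(-3)·(-6)·(-7)] = -5/63
L_1(5) = (8)·(2)·(1)/[(3)·(-3)·(-4)] = 4/9
L_2(5) = (8)·(5)·(1)/[(6)·(3)·(-1)] = -20/9
L_3(5) = (8)·(5)·(2)/[(7)·(4)·(1)] = 20/7
Sum: (-12)·(-5/63) + 3·(4/9) + 54·(-20/9) + 107·(20/7) = 188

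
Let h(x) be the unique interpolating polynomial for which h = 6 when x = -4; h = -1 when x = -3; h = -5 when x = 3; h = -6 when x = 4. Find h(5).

-9

L_0(5) = (8)·(2)·(1)/[(-1)·(-7)·(-8)] = -2/7
L_1(5) = (9)·(2)·(1)/[(1)·(-6)·(-7)] = 3/7
L_2(5) = (9)·(8)·(1)/[(7)·(6)·(-1)] = -12/7
L_3(5) = (9)·(8)·(2)/[(8)·(7)·(1)] = 18/7
Sum: 6·(-2/7) + (-1)·(3/7) + (-5)·(-12/7) + (-6)·(18/7) = -9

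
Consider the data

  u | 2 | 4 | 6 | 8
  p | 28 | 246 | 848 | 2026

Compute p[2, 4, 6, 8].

4

p[2,4] = (246 - 28) / (4 - 2) = 109
p[4,6] = (848 - 246) / (6 - 4) = 301
p[6,8] = (2026 - 848) / (8 - 6) = 589
p[2,4,6] = (301 - 109) / (6 - 2) = 48
p[4,6,8] = (589 - 301) / (8 - 4) = 72
p[2,4,6,8] = (72 - 48) / (8 - 2) = 4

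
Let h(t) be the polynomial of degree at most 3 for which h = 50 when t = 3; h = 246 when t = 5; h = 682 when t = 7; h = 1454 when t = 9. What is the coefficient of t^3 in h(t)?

2

L_0(t) = (t - 5)(t - 7)(t - 9) / [-48] = -(1/48)t^3 + (7/16)t^2 - (143/48)t + 105/16
L_1(t) = (t - 3)(t - 7)(t - 9) / [16] = (1/16)t^3 - (19/16)t^2 + (111/16)t - 189/16
L_2(t) = (t - 3)(t - 5)(t - 9) / [-16] = -(1/16)t^3 + (17/16)t^2 - (87/16)t + 135/16
L_3(t) = (t - 3)(t - 5)(t - 7) / [48] = (1/48)t^3 - (5/16)t^2 + (71/48)t - 35/16
h(t) = 50·L_0 + 246·L_1 + 682·L_2 + 1454·L_3
Only the coefficient of t^3 is needed; take it from each L_i and combine:
50·(-1/48) + 246·(1/16) + 682·(-1/16) + 1454·(1/48) = 2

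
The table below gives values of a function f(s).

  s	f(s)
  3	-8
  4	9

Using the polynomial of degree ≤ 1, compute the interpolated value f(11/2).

69/2

L_0(11/2) = (3/2)/[(-1)] = -3/2
L_1(11/2) = (5/2)/[(1)] = 5/2
Sum: (-8)·(-3/2) + 9·(5/2) = 69/2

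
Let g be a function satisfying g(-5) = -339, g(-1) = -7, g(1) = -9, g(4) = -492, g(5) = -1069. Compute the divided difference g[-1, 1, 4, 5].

-12

g[-1,1] = (-9 - (-7)) / (1 - (-1)) = -1
g[1,4] = (-492 - (-9)) / (4 - 1) = -161
g[4,5] = (-1069 - (-492)) / (5 - 4) = -577
g[-1,1,4] = (-161 - (-1)) / (4 - (-1)) = -32
g[1,4,5] = (-577 - (-161)) / (5 - 1) = -104
g[-1,1,4,5] = (-104 - (-32)) / (5 - (-1)) = -12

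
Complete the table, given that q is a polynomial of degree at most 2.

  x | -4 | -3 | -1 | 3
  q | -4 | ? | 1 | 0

-25/14

The 3 known values determine q uniquely (degree ≤ 2).
Evaluate each Lagrange basis at x = -3:
L_0(-3) = (-2)·(-6)/[(-3)·(-7)] = 4/7
L_1(-3) = (1)·(-6)/[(3)·(-4)] = 1/2
L_2(-3) = (1)·(-2)/[(7)·(4)] = -1/14
Sum: (-4)·(4/7) + 1·(1/2) + 0 = -25/14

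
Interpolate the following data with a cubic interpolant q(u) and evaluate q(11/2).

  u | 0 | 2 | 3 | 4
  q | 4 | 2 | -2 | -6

-279/32

Evaluate each Lagrange basis at u = 11/2:
L_0(11/2) = (7/2)·(5/2)·(3/2)/[(-2)·(-3)·(-4)] = -35/64
L_1(11/2) = (11/2)·(5/2)·(3/2)/[(2)·(-1)·(-2)] = 165/32
L_2(11/2) = (11/2)·(7/2)·(3/2)/[(3)·(1)·(-1)] = -77/8
L_3(11/2) = (11/2)·(7/2)·(5/2)/[(4)·(2)·(1)] = 385/64
Sum: 4·(-35/64) + 2·(165/32) + (-2)·(-77/8) + (-6)·(385/64) = -279/32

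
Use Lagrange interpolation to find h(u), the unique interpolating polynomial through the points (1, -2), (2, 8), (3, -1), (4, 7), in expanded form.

h(u) = 6u^3 - (91/2)u^2 + (209/2)u - 67

Build the Lagrange basis polynomials:
L_0(u) = (u - 2)(u - 3)(u - 4) / [-6] = -(1/6)u^3 + (3/2)u^2 - (13/3)u + 4
L_1(u) = (u - 1)(u - 3)(u - 4) / [2] = (1/2)u^3 - 4u^2 + (19/2)u - 6
L_2(u) = (u - 1)(u - 2)(u - 4) / [-2] = -(1/2)u^3 + (7/2)u^2 - 7u + 4
L_3(u) = (u - 1)(u - 2)(u - 3) / [6] = (1/6)u^3 - u^2 + (11/6)u - 1
h(u) = (-2)·L_0 + 8·L_1 + (-1)·L_2 + 7·L_3
  (-2)·L_0(u) = (1/3)u^3 - 3u^2 + (26/3)u - 8
  8·L_1(u) = 4u^3 - 32u^2 + 76u - 48
  (-1)·L_2(u) = (1/2)u^3 - (7/2)u^2 + 7u - 4
  7·L_3(u) = (7/6)u^3 - 7u^2 + (77/6)u - 7
Adding term by term: 6u^3 - (91/2)u^2 + (209/2)u - 67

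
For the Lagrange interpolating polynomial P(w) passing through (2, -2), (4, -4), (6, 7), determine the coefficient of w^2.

13/8

Build the Lagrange basis polynomials:
L_0(w) = (w - 4)(w - 6) / [8] = (1/8)w^2 - (5/4)w + 3
L_1(w) = (w - 2)(w - 6) / [-4] = -(1/4)w^2 + 2w - 3
L_2(w) = (w - 2)(w - 4) / [8] = (1/8)w^2 - (3/4)w + 1
P(w) = (-2)·L_0 + (-4)·L_1 + 7·L_2
Only the coefficient of w^2 is needed; take it from each L_i and combine:
(-2)·(1/8) + (-4)·(-1/4) + 7·(1/8) = 13/8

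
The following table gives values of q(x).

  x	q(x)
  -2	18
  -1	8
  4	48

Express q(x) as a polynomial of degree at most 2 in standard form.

Newton's divided differences:
q[-2,-1] = (8 - 18) / (-1 - (-2)) = -10
q[-1,4] = (48 - 8) / (4 - (-1)) = 8
q[-2,-1,4] = (8 - (-10)) / (4 - (-2)) = 3
q(x) = 18 + (-10)·(x + 2) + 3·(x + 2)(x + 1)
Expanding: q(x) = 3x^2 - x + 4

q(x) = 3x^2 - x + 4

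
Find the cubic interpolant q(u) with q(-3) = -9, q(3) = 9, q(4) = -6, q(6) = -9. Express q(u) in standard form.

q(u) = (11/14)u^3 - (40/7)u^2 - (57/14)u + 360/7

Build the Lagrange basis polynomials:
L_0(u) = (u - 3)(u - 4)(u - 6) / [-378] = -(1/378)u^3 + (13/378)u^2 - (1/7)u + 4/21
L_1(u) = (u + 3)(u - 4)(u - 6) / [18] = (1/18)u^3 - (7/18)u^2 - (1/3)u + 4
L_2(u) = (u + 3)(u - 3)(u - 6) / [-14] = -(1/14)u^3 + (3/7)u^2 + (9/14)u - 27/7
L_3(u) = (u + 3)(u - 3)(u - 4) / [54] = (1/54)u^3 - (2/27)u^2 - (1/6)u + 2/3
q(u) = (-9)·L_0 + 9·L_1 + (-6)·L_2 + (-9)·L_3
  (-9)·L_0(u) = (1/42)u^3 - (13/42)u^2 + (9/7)u - 12/7
  9·L_1(u) = (1/2)u^3 - (7/2)u^2 - 3u + 36
  (-6)·L_2(u) = (3/7)u^3 - (18/7)u^2 - (27/7)u + 162/7
  (-9)·L_3(u) = -(1/6)u^3 + (2/3)u^2 + (3/2)u - 6
Adding term by term: (11/14)u^3 - (40/7)u^2 - (57/14)u + 360/7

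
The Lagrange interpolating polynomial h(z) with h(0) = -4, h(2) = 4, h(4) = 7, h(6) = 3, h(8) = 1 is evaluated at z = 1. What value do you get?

9/128

L_0(1) = (-1)·(-3)·(-5)·(-7)/[(-2)·(-4)·(-6)·(-8)] = 35/128
L_1(1) = (1)·(-3)·(-5)·(-7)/[(2)·(-2)·(-4)·(-6)] = 35/32
L_2(1) = (1)·(-1)·(-5)·(-7)/[(4)·(2)·(-2)·(-4)] = -35/64
L_3(1) = (1)·(-1)·(-3)·(-7)/[(6)·(4)·(2)·(-2)] = 7/32
L_4(1) = (1)·(-1)·(-3)·(-5)/[(8)·(6)·(4)·(2)] = -5/128
Sum: (-4)·(35/128) + 4·(35/32) + 7·(-35/64) + 3·(7/32) + 1·(-5/128) = 9/128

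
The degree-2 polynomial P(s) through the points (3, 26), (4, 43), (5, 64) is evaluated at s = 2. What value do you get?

Evaluate each Lagrange basis at s = 2:
L_0(2) = (-2)·(-3)/[(-1)·(-2)] = 3
L_1(2) = (-1)·(-3)/[(1)·(-1)] = -3
L_2(2) = (-1)·(-2)/[(2)·(1)] = 1
Sum: 26·(3) + 43·(-3) + 64·(1) = 13

13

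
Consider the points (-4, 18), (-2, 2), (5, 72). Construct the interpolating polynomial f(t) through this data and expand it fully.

Newton's divided differences:
f[-4,-2] = (2 - 18) / (-2 - (-4)) = -8
f[-2,5] = (72 - 2) / (5 - (-2)) = 10
f[-4,-2,5] = (10 - (-8)) / (5 - (-4)) = 2
f(t) = 18 + (-8)·(t + 4) + 2·(t + 4)(t + 2)
Expanding: f(t) = 2t^2 + 4t + 2

f(t) = 2t^2 + 4t + 2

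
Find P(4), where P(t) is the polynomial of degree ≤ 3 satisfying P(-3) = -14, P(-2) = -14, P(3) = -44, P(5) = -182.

Evaluate each Lagrange basis at t = 4:
L_0(4) = (6)·(1)·(-1)/[(-1)·(-6)·(-8)] = 1/8
L_1(4) = (7)·(1)·(-1)/[(1)·(-5)·(-7)] = -1/5
L_2(4) = (7)·(6)·(-1)/[(6)·(5)·(-2)] = 7/10
L_3(4) = (7)·(6)·(1)/[(8)·(7)·(2)] = 3/8
Sum: (-14)·(1/8) + (-14)·(-1/5) + (-44)·(7/10) + (-182)·(3/8) = -98

-98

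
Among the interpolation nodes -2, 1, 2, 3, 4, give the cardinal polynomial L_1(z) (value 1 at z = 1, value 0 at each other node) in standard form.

L_1(z) = (z + 2)(z - 2)(z - 3)(z - 4) / [(3)·(-1)·(-2)·(-3)]
       = (z^4 - 7z^3 + 8z^2 + 28z - 48) / (-18)

L_1(z) = -(1/18)z^4 + (7/18)z^3 - (4/9)z^2 - (14/9)z + 8/3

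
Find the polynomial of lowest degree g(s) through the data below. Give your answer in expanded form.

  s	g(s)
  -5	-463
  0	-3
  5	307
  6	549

g(s) = 3s^3 - 3s^2 + 2s - 3

Build the Lagrange basis polynomials:
L_0(s) = s(s - 5)(s - 6) / [-550] = -(1/550)s^3 + (1/50)s^2 - (3/55)s
L_1(s) = (s + 5)(s - 5)(s - 6) / [150] = (1/150)s^3 - (1/25)s^2 - (1/6)s + 1
L_2(s) = (s + 5)s(s - 6) / [-50] = -(1/50)s^3 + (1/50)s^2 + (3/5)s
L_3(s) = (s + 5)s(s - 5) / [66] = (1/66)s^3 - (25/66)s
g(s) = (-463)·L_0 + (-3)·L_1 + 307·L_2 + 549·L_3
  (-463)·L_0(s) = (463/550)s^3 - (463/50)s^2 + (1389/55)s
  (-3)·L_1(s) = -(1/50)s^3 + (3/25)s^2 + (1/2)s - 3
  307·L_2(s) = -(307/50)s^3 + (307/50)s^2 + (921/5)s
  549·L_3(s) = (183/22)s^3 - (4575/22)s
Adding term by term: 3s^3 - 3s^2 + 2s - 3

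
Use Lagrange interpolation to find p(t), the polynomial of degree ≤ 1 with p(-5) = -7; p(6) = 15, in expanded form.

p(t) = 2t + 3

Build the Lagrange basis polynomials:
L_0(t) = (t - 6) / [-11] = -(1/11)t + 6/11
L_1(t) = (t + 5) / [11] = (1/11)t + 5/11
p(t) = (-7)·L_0 + 15·L_1
  (-7)·L_0(t) = (7/11)t - 42/11
  15·L_1(t) = (15/11)t + 75/11
Adding term by term: 2t + 3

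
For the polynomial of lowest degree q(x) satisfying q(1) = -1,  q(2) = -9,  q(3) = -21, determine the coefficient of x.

-2

Build the Lagrange basis polynomials:
L_0(x) = (x - 2)(x - 3) / [2] = (1/2)x^2 - (5/2)x + 3
L_1(x) = (x - 1)(x - 3) / [-1] = -x^2 + 4x - 3
L_2(x) = (x - 1)(x - 2) / [2] = (1/2)x^2 - (3/2)x + 1
q(x) = (-1)·L_0 + (-9)·L_1 + (-21)·L_2
Only the coefficient of x is needed; take it from each L_i and combine:
(-1)·(-5/2) + (-9)·(4) + (-21)·(-3/2) = -2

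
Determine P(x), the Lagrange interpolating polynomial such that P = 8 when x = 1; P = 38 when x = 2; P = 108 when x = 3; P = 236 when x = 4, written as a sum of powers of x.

L_0(x) = (x - 2)(x - 3)(x - 4) / [-6] = -(1/6)x^3 + (3/2)x^2 - (13/3)x + 4
L_1(x) = (x - 1)(x - 3)(x - 4) / [2] = (1/2)x^3 - 4x^2 + (19/2)x - 6
L_2(x) = (x - 1)(x - 2)(x - 4) / [-2] = -(1/2)x^3 + (7/2)x^2 - 7x + 4
L_3(x) = (x - 1)(x - 2)(x - 3) / [6] = (1/6)x^3 - x^2 + (11/6)x - 1
P(x) = 8·L_0 + 38·L_1 + 108·L_2 + 236·L_3
  8·L_0(x) = -(4/3)x^3 + 12x^2 - (104/3)x + 32
  38·L_1(x) = 19x^3 - 152x^2 + 361x - 228
  108·L_2(x) = -54x^3 + 378x^2 - 756x + 432
  236·L_3(x) = (118/3)x^3 - 236x^2 + (1298/3)x - 236
Adding term by term: 3x^3 + 2x^2 + 3x

P(x) = 3x^3 + 2x^2 + 3x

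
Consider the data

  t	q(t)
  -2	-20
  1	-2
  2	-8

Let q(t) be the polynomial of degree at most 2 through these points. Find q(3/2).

L_0(3/2) = (1/2)·(-1/2)/[(-3)·(-4)] = -1/48
L_1(3/2) = (7/2)·(-1/2)/[(3)·(-1)] = 7/12
L_2(3/2) = (7/2)·(1/2)/[(4)·(1)] = 7/16
Sum: (-20)·(-1/48) + (-2)·(7/12) + (-8)·(7/16) = -17/4

-17/4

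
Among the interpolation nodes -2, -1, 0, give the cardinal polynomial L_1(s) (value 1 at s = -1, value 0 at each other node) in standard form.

L_1(s) = (s + 2)s / [(1)·(-1)]
       = (s^2 + 2s) / (-1)

L_1(s) = -s^2 - 2s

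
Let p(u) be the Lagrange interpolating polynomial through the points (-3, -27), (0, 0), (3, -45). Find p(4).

-76

Evaluate each Lagrange basis at u = 4:
L_0(4) = (4)·(1)/[(-3)·(-6)] = 2/9
L_1(4) = (7)·(1)/[(3)·(-3)] = -7/9
L_2(4) = (7)·(4)/[(6)·(3)] = 14/9
Sum: (-27)·(2/9) + 0 + (-45)·(14/9) = -76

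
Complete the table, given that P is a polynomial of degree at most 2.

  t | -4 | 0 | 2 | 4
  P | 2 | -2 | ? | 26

The 3 known values determine P uniquely (degree ≤ 2).
Evaluate each Lagrange basis at t = 2:
L_0(2) = (2)·(-2)/[(-4)·(-8)] = -1/8
L_1(2) = (6)·(-2)/[(4)·(-4)] = 3/4
L_2(2) = (6)·(2)/[(8)·(4)] = 3/8
Sum: 2·(-1/8) + (-2)·(3/4) + 26·(3/8) = 8

8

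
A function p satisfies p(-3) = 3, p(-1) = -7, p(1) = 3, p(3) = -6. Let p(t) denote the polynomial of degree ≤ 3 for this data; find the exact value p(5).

-73

L_0(5) = (6)·(4)·(2)/[(-2)·(-4)·(-6)] = -1
L_1(5) = (8)·(4)·(2)/[(2)·(-2)·(-4)] = 4
L_2(5) = (8)·(6)·(2)/[(4)·(2)·(-2)] = -6
L_3(5) = (8)·(6)·(4)/[(6)·(4)·(2)] = 4
Sum: 3·(-1) + (-7)·(4) + 3·(-6) + (-6)·(4) = -73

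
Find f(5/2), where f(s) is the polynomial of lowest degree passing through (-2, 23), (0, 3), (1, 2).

Using Newton's divided-difference form:
f[-2,0] = (3 - 23) / (0 - (-2)) = -10
f[0,1] = (2 - 3) / (1 - 0) = -1
f[-2,0,1] = (-1 - (-10)) / (1 - (-2)) = 3
f(5/2) = 23 + (-10)·(9/2) + 3·(9/2)·(5/2) = 47/4

47/4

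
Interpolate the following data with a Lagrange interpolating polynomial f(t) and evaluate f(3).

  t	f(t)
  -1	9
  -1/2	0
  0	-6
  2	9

Evaluate each Lagrange basis at t = 3:
L_0(3) = (7/2)·(3)·(1)/[(-1/2)·(-1)·(-3)] = -7
L_1(3) = (4)·(3)·(1)/[(1/2)·(-1/2)·(-5/2)] = 96/5
L_2(3) = (4)·(7/2)·(1)/[(1)·(1/2)·(-2)] = -14
L_3(3) = (4)·(7/2)·(3)/[(3)·(5/2)·(2)] = 14/5
Sum: 9·(-7) + 0 + (-6)·(-14) + 9·(14/5) = 231/5

231/5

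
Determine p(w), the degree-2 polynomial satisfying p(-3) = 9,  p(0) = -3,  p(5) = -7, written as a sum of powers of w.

Build the Lagrange basis polynomials:
L_0(w) = w(w - 5) / [24] = (1/24)w^2 - (5/24)w
L_1(w) = (w + 3)(w - 5) / [-15] = -(1/15)w^2 + (2/15)w + 1
L_2(w) = (w + 3)w / [40] = (1/40)w^2 + (3/40)w
p(w) = 9·L_0 + (-3)·L_1 + (-7)·L_2
  9·L_0(w) = (3/8)w^2 - (15/8)w
  (-3)·L_1(w) = (1/5)w^2 - (2/5)w - 3
  (-7)·L_2(w) = -(7/40)w^2 - (21/40)w
Adding term by term: (2/5)w^2 - (14/5)w - 3

p(w) = (2/5)w^2 - (14/5)w - 3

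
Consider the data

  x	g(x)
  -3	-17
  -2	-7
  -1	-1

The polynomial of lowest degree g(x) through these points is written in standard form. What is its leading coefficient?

Build the Lagrange basis polynomials:
L_0(x) = (x + 2)(x + 1) / [2] = (1/2)x^2 + (3/2)x + 1
L_1(x) = (x + 3)(x + 1) / [-1] = -x^2 - 4x - 3
L_2(x) = (x + 3)(x + 2) / [2] = (1/2)x^2 + (5/2)x + 3
g(x) = (-17)·L_0 + (-7)·L_1 + (-1)·L_2
Only the coefficient of x^2 is needed; take it from each L_i and combine:
(-17)·(1/2) + (-7)·(-1) + (-1)·(1/2) = -2

-2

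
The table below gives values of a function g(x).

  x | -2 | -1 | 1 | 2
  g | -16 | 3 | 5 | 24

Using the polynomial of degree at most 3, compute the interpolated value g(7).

1019

Evaluate each Lagrange basis at x = 7:
L_0(7) = (8)·(6)·(5)/[(-1)·(-3)·(-4)] = -20
L_1(7) = (9)·(6)·(5)/[(1)·(-2)·(-3)] = 45
L_2(7) = (9)·(8)·(5)/[(3)·(2)·(-1)] = -60
L_3(7) = (9)·(8)·(6)/[(4)·(3)·(1)] = 36
Sum: (-16)·(-20) + 3·(45) + 5·(-60) + 24·(36) = 1019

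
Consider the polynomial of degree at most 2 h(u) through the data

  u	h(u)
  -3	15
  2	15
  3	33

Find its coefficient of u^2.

Build the Lagrange basis polynomials:
L_0(u) = (u - 2)(u - 3) / [30] = (1/30)u^2 - (1/6)u + 1/5
L_1(u) = (u + 3)(u - 3) / [-5] = -(1/5)u^2 + 9/5
L_2(u) = (u + 3)(u - 2) / [6] = (1/6)u^2 + (1/6)u - 1
h(u) = 15·L_0 + 15·L_1 + 33·L_2
Only the coefficient of u^2 is needed; take it from each L_i and combine:
15·(1/30) + 15·(-1/5) + 33·(1/6) = 3

3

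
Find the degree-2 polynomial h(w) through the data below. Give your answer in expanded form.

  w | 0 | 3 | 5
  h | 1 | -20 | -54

Build the Lagrange basis polynomials:
L_0(w) = (w - 3)(w - 5) / [15] = (1/15)w^2 - (8/15)w + 1
L_1(w) = w(w - 5) / [-6] = -(1/6)w^2 + (5/6)w
L_2(w) = w(w - 3) / [10] = (1/10)w^2 - (3/10)w
h(w) = 1·L_0 + (-20)·L_1 + (-54)·L_2
  1·L_0(w) = (1/15)w^2 - (8/15)w + 1
  (-20)·L_1(w) = (10/3)w^2 - (50/3)w
  (-54)·L_2(w) = -(27/5)w^2 + (81/5)w
Adding term by term: -2w^2 - w + 1

h(w) = -2w^2 - w + 1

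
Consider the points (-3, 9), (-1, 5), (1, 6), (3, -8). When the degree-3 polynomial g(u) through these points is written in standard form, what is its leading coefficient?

-5/12

The leading coefficient equals the top divided difference g[-3,-1,1,3].
g[-3,-1] = (5 - 9) / (-1 - (-3)) = -2
g[-1,1] = (6 - 5) / (1 - (-1)) = 1/2
g[1,3] = (-8 - 6) / (3 - 1) = -7
g[-3,-1,1] = (1/2 - (-2)) / (1 - (-3)) = 5/8
g[-1,1,3] = (-7 - 1/2) / (3 - (-1)) = -15/8
g[-3,-1,1,3] = (-15/8 - 5/8) / (3 - (-3)) = -5/12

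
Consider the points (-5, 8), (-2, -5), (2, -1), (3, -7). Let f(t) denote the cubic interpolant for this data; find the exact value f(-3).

-137/28

Using Newton's divided-difference form:
f[-5,-2] = (-5 - 8) / (-2 - (-5)) = -13/3
f[-2,2] = (-1 - (-5)) / (2 - (-2)) = 1
f[2,3] = (-7 - (-1)) / (3 - 2) = -6
f[-5,-2,2] = (1 - (-13/3)) / (2 - (-5)) = 16/21
f[-2,2,3] = (-6 - 1) / (3 - (-2)) = -7/5
f[-5,-2,2,3] = (-7/5 - 16/21) / (3 - (-5)) = -227/840
f(-3) = 8 + (-13/3)·(2) + (16/21)·(2)·(-1) + (-227/840)·(2)·(-1)·(-5) = -137/28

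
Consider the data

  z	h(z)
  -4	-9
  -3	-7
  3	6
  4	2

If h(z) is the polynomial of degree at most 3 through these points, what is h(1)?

6

Evaluate each Lagrange basis at z = 1:
L_0(1) = (4)·(-2)·(-3)/[(-1)·(-7)·(-8)] = -3/7
L_1(1) = (5)·(-2)·(-3)/[(1)·(-6)·(-7)] = 5/7
L_2(1) = (5)·(4)·(-3)/[(7)·(6)·(-1)] = 10/7
L_3(1) = (5)·(4)·(-2)/[(8)·(7)·(1)] = -5/7
Sum: (-9)·(-3/7) + (-7)·(5/7) + 6·(10/7) + 2·(-5/7) = 6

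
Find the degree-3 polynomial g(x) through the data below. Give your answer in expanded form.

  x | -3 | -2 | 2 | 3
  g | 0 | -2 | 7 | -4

Build the Lagrange basis polynomials:
L_0(x) = (x + 2)(x - 2)(x - 3) / [-30] = -(1/30)x^3 + (1/10)x^2 + (2/15)x - 2/5
L_1(x) = (x + 3)(x - 2)(x - 3) / [20] = (1/20)x^3 - (1/10)x^2 - (9/20)x + 9/10
L_2(x) = (x + 3)(x + 2)(x - 3) / [-20] = -(1/20)x^3 - (1/10)x^2 + (9/20)x + 9/10
L_3(x) = (x + 3)(x + 2)(x - 2) / [30] = (1/30)x^3 + (1/10)x^2 - (2/15)x - 2/5
g(x) = 0·L_0 + (-2)·L_1 + 7·L_2 + (-4)·L_3
  0·L_0(x) = 0
  (-2)·L_1(x) = -(1/10)x^3 + (1/5)x^2 + (9/10)x - 9/5
  7·L_2(x) = -(7/20)x^3 - (7/10)x^2 + (63/20)x + 63/10
  (-4)·L_3(x) = -(2/15)x^3 - (2/5)x^2 + (8/15)x + 8/5
Adding term by term: -(7/12)x^3 - (9/10)x^2 + (55/12)x + 61/10

g(x) = -(7/12)x^3 - (9/10)x^2 + (55/12)x + 61/10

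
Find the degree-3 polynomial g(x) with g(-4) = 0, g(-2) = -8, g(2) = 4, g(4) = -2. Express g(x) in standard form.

g(x) = -(13/48)x^3 + (1/12)x^2 + (49/12)x - 7/3

Newton's divided differences:
g[-4,-2] = (-8 - 0) / (-2 - (-4)) = -4
g[-2,2] = (4 - (-8)) / (2 - (-2)) = 3
g[2,4] = (-2 - 4) / (4 - 2) = -3
g[-4,-2,2] = (3 - (-4)) / (2 - (-4)) = 7/6
g[-2,2,4] = (-3 - 3) / (4 - (-2)) = -1
g[-4,-2,2,4] = (-1 - 7/6) / (4 - (-4)) = -13/48
g(x) = (-4)·(x + 4) + (7/6)·(x + 4)(x + 2) + (-13/48)·(x + 4)(x + 2)(x - 2)
Expanding: g(x) = -(13/48)x^3 + (1/12)x^2 + (49/12)x - 7/3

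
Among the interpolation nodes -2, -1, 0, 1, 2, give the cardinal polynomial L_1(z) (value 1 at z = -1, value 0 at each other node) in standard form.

L_1(z) = -(1/6)z^4 + (1/6)z^3 + (2/3)z^2 - (2/3)z

L_1(z) = (z + 2)z(z - 1)(z - 2) / [(1)·(-1)·(-2)·(-3)]
       = (z^4 - z^3 - 4z^2 + 4z) / (-6)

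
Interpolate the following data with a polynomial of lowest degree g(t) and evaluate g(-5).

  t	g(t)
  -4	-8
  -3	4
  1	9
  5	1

Using Newton's divided-difference form:
g[-4,-3] = (4 - (-8)) / (-3 - (-4)) = 12
g[-3,1] = (9 - 4) / (1 - (-3)) = 5/4
g[1,5] = (1 - 9) / (5 - 1) = -2
g[-4,-3,1] = (5/4 - 12) / (1 - (-4)) = -43/20
g[-3,1,5] = (-2 - 5/4) / (5 - (-3)) = -13/32
g[-4,-3,1,5] = (-13/32 - (-43/20)) / (5 - (-4)) = 31/160
g(-5) = -8 + 12·(-1) + (-43/20)·(-1)·(-2) + (31/160)·(-1)·(-2)·(-6) = -213/8

-213/8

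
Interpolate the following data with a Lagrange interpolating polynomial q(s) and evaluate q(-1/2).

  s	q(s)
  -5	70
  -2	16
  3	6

Evaluate each Lagrange basis at s = -1/2:
L_0(-1/2) = (3/2)·(-7/2)/[(-3)·(-8)] = -7/32
L_1(-1/2) = (9/2)·(-7/2)/[(3)·(-5)] = 21/20
L_2(-1/2) = (9/2)·(3/2)/[(8)·(5)] = 27/160
Sum: 70·(-7/32) + 16·(21/20) + 6·(27/160) = 5/2

5/2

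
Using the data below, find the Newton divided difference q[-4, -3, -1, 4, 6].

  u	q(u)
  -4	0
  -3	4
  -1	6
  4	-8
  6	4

q[-4,-3] = (4 - 0) / (-3 - (-4)) = 4
q[-3,-1] = (6 - 4) / (-1 - (-3)) = 1
q[-1,4] = (-8 - 6) / (4 - (-1)) = -14/5
q[4,6] = (4 - (-8)) / (6 - 4) = 6
q[-4,-3,-1] = (1 - 4) / (-1 - (-4)) = -1
q[-3,-1,4] = (-14/5 - 1) / (4 - (-3)) = -19/35
q[-1,4,6] = (6 - (-14/5)) / (6 - (-1)) = 44/35
q[-4,-3,-1,4] = (-19/35 - (-1)) / (4 - (-4)) = 2/35
q[-3,-1,4,6] = (44/35 - (-19/35)) / (6 - (-3)) = 1/5
q[-4,-3,-1,4,6] = (1/5 - 2/35) / (6 - (-4)) = 1/70

1/70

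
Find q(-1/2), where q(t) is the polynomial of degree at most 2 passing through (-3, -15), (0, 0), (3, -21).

0

Evaluate each Lagrange basis at t = -1/2:
L_0(-1/2) = (-1/2)·(-7/2)/[(-3)·(-6)] = 7/72
L_1(-1/2) = (5/2)·(-7/2)/[(3)·(-3)] = 35/36
L_2(-1/2) = (5/2)·(-1/2)/[(6)·(3)] = -5/72
Sum: (-15)·(7/72) + 0 + (-21)·(-5/72) = 0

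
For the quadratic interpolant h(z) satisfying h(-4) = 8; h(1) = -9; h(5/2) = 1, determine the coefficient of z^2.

The leading coefficient equals the top divided difference h[-4,1,5/2].
h[-4,1] = (-9 - 8) / (1 - (-4)) = -17/5
h[1,5/2] = (1 - (-9)) / (5/2 - 1) = 20/3
h[-4,1,5/2] = (20/3 - (-17/5)) / (5/2 - (-4)) = 302/195

302/195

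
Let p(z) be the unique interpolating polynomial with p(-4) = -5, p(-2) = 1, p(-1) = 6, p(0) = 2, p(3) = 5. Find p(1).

-58/7

Using Newton's divided-difference form:
p[-4,-2] = (1 - (-5)) / (-2 - (-4)) = 3
p[-2,-1] = (6 - 1) / (-1 - (-2)) = 5
p[-1,0] = (2 - 6) / (0 - (-1)) = -4
p[0,3] = (5 - 2) / (3 - 0) = 1
p[-4,-2,-1] = (5 - 3) / (-1 - (-4)) = 2/3
p[-2,-1,0] = (-4 - 5) / (0 - (-2)) = -9/2
p[-1,0,3] = (1 - (-4)) / (3 - (-1)) = 5/4
p[-4,-2,-1,0] = (-9/2 - 2/3) / (0 - (-4)) = -31/24
p[-2,-1,0,3] = (5/4 - (-9/2)) / (3 - (-2)) = 23/20
p[-4,-2,-1,0,3] = (23/20 - (-31/24)) / (3 - (-4)) = 293/840
p(1) = -5 + 3·(5) + (2/3)·(5)·(3) + (-31/24)·(5)·(3)·(2) + (293/840)·(5)·(3)·(2)·(1) = -58/7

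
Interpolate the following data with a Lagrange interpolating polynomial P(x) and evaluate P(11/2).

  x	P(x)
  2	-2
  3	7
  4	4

-23

L_0(11/2) = (5/2)·(3/2)/[(-1)·(-2)] = 15/8
L_1(11/2) = (7/2)·(3/2)/[(1)·(-1)] = -21/4
L_2(11/2) = (7/2)·(5/2)/[(2)·(1)] = 35/8
Sum: (-2)·(15/8) + 7·(-21/4) + 4·(35/8) = -23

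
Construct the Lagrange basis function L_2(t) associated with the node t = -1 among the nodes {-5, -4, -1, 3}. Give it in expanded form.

L_2(t) = (t + 5)(t + 4)(t - 3) / [(4)·(3)·(-4)]
       = (t^3 + 6t^2 - 7t - 60) / (-48)

L_2(t) = -(1/48)t^3 - (1/8)t^2 + (7/48)t + 5/4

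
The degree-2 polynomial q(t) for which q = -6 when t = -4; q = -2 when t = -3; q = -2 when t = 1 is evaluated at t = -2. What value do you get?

Using Newton's divided-difference form:
q[-4,-3] = (-2 - (-6)) / (-3 - (-4)) = 4
q[-3,1] = (-2 - (-2)) / (1 - (-3)) = 0
q[-4,-3,1] = (0 - 4) / (1 - (-4)) = -4/5
q(-2) = -6 + 4·(2) + (-4/5)·(2)·(1) = 2/5

2/5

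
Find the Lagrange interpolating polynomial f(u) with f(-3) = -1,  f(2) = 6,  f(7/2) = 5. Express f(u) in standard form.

L_0(u) = (u - 2)(u - 7/2) / [65/2] = (2/65)u^2 - (11/65)u + 14/65
L_1(u) = (u + 3)(u - 7/2) / [-15/2] = -(2/15)u^2 + (1/15)u + 7/5
L_2(u) = (u + 3)(u - 2) / [39/4] = (4/39)u^2 + (4/39)u - 8/13
f(u) = (-1)·L_0 + 6·L_1 + 5·L_2
  (-1)·L_0(u) = -(2/65)u^2 + (11/65)u - 14/65
  6·L_1(u) = -(4/5)u^2 + (2/5)u + 42/5
  5·L_2(u) = (20/39)u^2 + (20/39)u - 40/13
Adding term by term: -(62/195)u^2 + (211/195)u + 332/65

f(u) = -(62/195)u^2 + (211/195)u + 332/65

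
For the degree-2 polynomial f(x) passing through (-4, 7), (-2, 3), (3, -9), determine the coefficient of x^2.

-2/35

The leading coefficient equals the top divided difference f[-4,-2,3].
f[-4,-2] = (3 - 7) / (-2 - (-4)) = -2
f[-2,3] = (-9 - 3) / (3 - (-2)) = -12/5
f[-4,-2,3] = (-12/5 - (-2)) / (3 - (-4)) = -2/35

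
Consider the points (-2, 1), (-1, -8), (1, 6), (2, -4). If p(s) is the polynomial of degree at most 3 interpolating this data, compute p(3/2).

397/96

Evaluate each Lagrange basis at s = 3/2:
L_0(3/2) = (5/2)·(1/2)·(-1/2)/[(-1)·(-3)·(-4)] = 5/96
L_1(3/2) = (7/2)·(1/2)·(-1/2)/[(1)·(-2)·(-3)] = -7/48
L_2(3/2) = (7/2)·(5/2)·(-1/2)/[(3)·(2)·(-1)] = 35/48
L_3(3/2) = (7/2)·(5/2)·(1/2)/[(4)·(3)·(1)] = 35/96
Sum: 1·(5/96) + (-8)·(-7/48) + 6·(35/48) + (-4)·(35/96) = 397/96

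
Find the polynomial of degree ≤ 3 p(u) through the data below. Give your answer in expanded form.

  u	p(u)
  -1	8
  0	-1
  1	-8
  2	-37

p(u) = -4u^3 + u^2 - 4u - 1

L_0(u) = u(u - 1)(u - 2) / [-6] = -(1/6)u^3 + (1/2)u^2 - (1/3)u
L_1(u) = (u + 1)(u - 1)(u - 2) / [2] = (1/2)u^3 - u^2 - (1/2)u + 1
L_2(u) = (u + 1)u(u - 2) / [-2] = -(1/2)u^3 + (1/2)u^2 + u
L_3(u) = (u + 1)u(u - 1) / [6] = (1/6)u^3 - (1/6)u
p(u) = 8·L_0 + (-1)·L_1 + (-8)·L_2 + (-37)·L_3
  8·L_0(u) = -(4/3)u^3 + 4u^2 - (8/3)u
  (-1)·L_1(u) = -(1/2)u^3 + u^2 + (1/2)u - 1
  (-8)·L_2(u) = 4u^3 - 4u^2 - 8u
  (-37)·L_3(u) = -(37/6)u^3 + (37/6)u
Adding term by term: -4u^3 + u^2 - 4u - 1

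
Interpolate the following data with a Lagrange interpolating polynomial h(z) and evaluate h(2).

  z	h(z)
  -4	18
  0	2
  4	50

Evaluate each Lagrange basis at z = 2:
L_0(2) = (2)·(-2)/[(-4)·(-8)] = -1/8
L_1(2) = (6)·(-2)/[(4)·(-4)] = 3/4
L_2(2) = (6)·(2)/[(8)·(4)] = 3/8
Sum: 18·(-1/8) + 2·(3/4) + 50·(3/8) = 18

18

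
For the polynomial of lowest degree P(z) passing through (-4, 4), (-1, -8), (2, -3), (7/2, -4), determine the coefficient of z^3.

The leading coefficient equals the top divided difference P[-4,-1,2,7/2].
P[-4,-1] = (-8 - 4) / (-1 - (-4)) = -4
P[-1,2] = (-3 - (-8)) / (2 - (-1)) = 5/3
P[2,7/2] = (-4 - (-3)) / (7/2 - 2) = -2/3
P[-4,-1,2] = (5/3 - (-4)) / (2 - (-4)) = 17/18
P[-1,2,7/2] = (-2/3 - 5/3) / (7/2 - (-1)) = -14/27
P[-4,-1,2,7/2] = (-14/27 - 17/18) / (7/2 - (-4)) = -79/405

-79/405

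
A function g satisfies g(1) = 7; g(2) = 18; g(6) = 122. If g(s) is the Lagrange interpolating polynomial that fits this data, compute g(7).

163

L_0(7) = (5)·(1)/[(-1)·(-5)] = 1
L_1(7) = (6)·(1)/[(1)·(-4)] = -3/2
L_2(7) = (6)·(5)/[(5)·(4)] = 3/2
Sum: 7·(1) + 18·(-3/2) + 122·(3/2) = 163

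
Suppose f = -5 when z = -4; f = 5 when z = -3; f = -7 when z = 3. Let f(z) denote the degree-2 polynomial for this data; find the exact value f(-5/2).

61/7

L_0(-5/2) = (1/2)·(-11/2)/[(-1)·(-7)] = -11/28
L_1(-5/2) = (3/2)·(-11/2)/[(1)·(-6)] = 11/8
L_2(-5/2) = (3/2)·(1/2)/[(7)·(6)] = 1/56
Sum: (-5)·(-11/28) + 5·(11/8) + (-7)·(1/56) = 61/7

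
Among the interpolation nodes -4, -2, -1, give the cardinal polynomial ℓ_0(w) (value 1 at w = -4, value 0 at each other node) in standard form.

ℓ_0(w) = (1/6)w^2 + (1/2)w + 1/3

ℓ_0(w) = (w + 2)(w + 1) / [(-2)·(-3)]
       = (w^2 + 3w + 2) / (6)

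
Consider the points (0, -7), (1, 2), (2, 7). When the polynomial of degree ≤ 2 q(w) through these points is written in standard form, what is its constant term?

L_0(w) = (w - 1)(w - 2) / [2] = (1/2)w^2 - (3/2)w + 1
L_1(w) = w(w - 2) / [-1] = -w^2 + 2w
L_2(w) = w(w - 1) / [2] = (1/2)w^2 - (1/2)w
q(w) = (-7)·L_0 + 2·L_1 + 7·L_2
Only the constant term is needed; take it from each L_i and combine:
(-7)·(1) + 2·(0) + 7·(0) = -7

-7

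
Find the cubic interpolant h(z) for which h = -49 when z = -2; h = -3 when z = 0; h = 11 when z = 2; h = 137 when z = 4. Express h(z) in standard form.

Newton's divided differences:
h[-2,0] = (-3 - (-49)) / (0 - (-2)) = 23
h[0,2] = (11 - (-3)) / (2 - 0) = 7
h[2,4] = (137 - 11) / (4 - 2) = 63
h[-2,0,2] = (7 - 23) / (2 - (-2)) = -4
h[0,2,4] = (63 - 7) / (4 - 0) = 14
h[-2,0,2,4] = (14 - (-4)) / (4 - (-2)) = 3
h(z) = -49 + 23·(z + 2) + (-4)·(z + 2)z + 3·(z + 2)z(z - 2)
Expanding: h(z) = 3z^3 - 4z^2 + 3z - 3

h(z) = 3z^3 - 4z^2 + 3z - 3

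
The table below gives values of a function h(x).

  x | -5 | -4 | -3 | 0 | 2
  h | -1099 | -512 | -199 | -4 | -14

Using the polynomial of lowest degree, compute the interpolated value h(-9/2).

-12223/16

Evaluate each Lagrange basis at x = -9/2:
L_0(-9/2) = (-1/2)·(-3/2)·(-9/2)·(-13/2)/[(-1)·(-2)·(-5)·(-7)] = 351/1120
L_1(-9/2) = (1/2)·(-3/2)·(-9/2)·(-13/2)/[(1)·(-1)·(-4)·(-6)] = 117/128
L_2(-9/2) = (1/2)·(-1/2)·(-9/2)·(-13/2)/[(2)·(1)·(-3)·(-5)] = -39/160
L_3(-9/2) = (1/2)·(-1/2)·(-3/2)·(-13/2)/[(5)·(4)·(3)·(-2)] = 13/640
L_4(-9/2) = (1/2)·(-1/2)·(-3/2)·(-9/2)/[(7)·(6)·(5)·(2)] = -9/2240
Sum: (-1099)·(351/1120) + (-512)·(117/128) + (-199)·(-39/160) + (-4)·(13/640) + (-14)·(-9/2240) = -12223/16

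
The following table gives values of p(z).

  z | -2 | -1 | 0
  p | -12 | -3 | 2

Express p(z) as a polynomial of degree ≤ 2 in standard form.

Newton's divided differences:
p[-2,-1] = (-3 - (-12)) / (-1 - (-2)) = 9
p[-1,0] = (2 - (-3)) / (0 - (-1)) = 5
p[-2,-1,0] = (5 - 9) / (0 - (-2)) = -2
p(z) = -12 + 9·(z + 2) + (-2)·(z + 2)(z + 1)
Expanding: p(z) = -2z^2 + 3z + 2

p(z) = -2z^2 + 3z + 2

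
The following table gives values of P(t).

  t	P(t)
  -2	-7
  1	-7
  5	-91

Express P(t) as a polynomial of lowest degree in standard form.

P(t) = -3t^2 - 3t - 1

L_0(t) = (t - 1)(t - 5) / [21] = (1/21)t^2 - (2/7)t + 5/21
L_1(t) = (t + 2)(t - 5) / [-12] = -(1/12)t^2 + (1/4)t + 5/6
L_2(t) = (t + 2)(t - 1) / [28] = (1/28)t^2 + (1/28)t - 1/14
P(t) = (-7)·L_0 + (-7)·L_1 + (-91)·L_2
  (-7)·L_0(t) = -(1/3)t^2 + 2t - 5/3
  (-7)·L_1(t) = (7/12)t^2 - (7/4)t - 35/6
  (-91)·L_2(t) = -(13/4)t^2 - (13/4)t + 13/2
Adding term by term: -3t^2 - 3t - 1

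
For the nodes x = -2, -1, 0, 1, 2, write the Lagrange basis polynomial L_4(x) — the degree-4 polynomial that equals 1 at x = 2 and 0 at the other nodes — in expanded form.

L_4(x) = (x + 2)(x + 1)x(x - 1) / [(4)·(3)·(2)·(1)]
       = (x^4 + 2x^3 - x^2 - 2x) / (24)

L_4(x) = (1/24)x^4 + (1/12)x^3 - (1/24)x^2 - (1/12)x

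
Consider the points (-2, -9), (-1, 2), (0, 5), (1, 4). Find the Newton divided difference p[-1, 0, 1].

p[-1,0] = (5 - 2) / (0 - (-1)) = 3
p[0,1] = (4 - 5) / (1 - 0) = -1
p[-1,0,1] = (-1 - 3) / (1 - (-1)) = -2

-2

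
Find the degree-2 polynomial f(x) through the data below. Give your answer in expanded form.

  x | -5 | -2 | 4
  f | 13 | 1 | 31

L_0(x) = (x + 2)(x - 4) / [27] = (1/27)x^2 - (2/27)x - 8/27
L_1(x) = (x + 5)(x - 4) / [-18] = -(1/18)x^2 - (1/18)x + 10/9
L_2(x) = (x + 5)(x + 2) / [54] = (1/54)x^2 + (7/54)x + 5/27
f(x) = 13·L_0 + 1·L_1 + 31·L_2
  13·L_0(x) = (13/27)x^2 - (26/27)x - 104/27
  1·L_1(x) = -(1/18)x^2 - (1/18)x + 10/9
  31·L_2(x) = (31/54)x^2 + (217/54)x + 155/27
Adding term by term: x^2 + 3x + 3

f(x) = x^2 + 3x + 3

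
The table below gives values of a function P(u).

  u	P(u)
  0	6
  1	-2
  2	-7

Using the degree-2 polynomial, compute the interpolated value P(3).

L_0(3) = (2)·(1)/[(-1)·(-2)] = 1
L_1(3) = (3)·(1)/[(1)·(-1)] = -3
L_2(3) = (3)·(2)/[(2)·(1)] = 3
Sum: 6·(1) + (-2)·(-3) + (-7)·(3) = -9

-9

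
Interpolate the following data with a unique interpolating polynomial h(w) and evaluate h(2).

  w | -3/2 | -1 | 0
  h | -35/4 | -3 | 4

L_0(2) = (3)·(2)/[(-1/2)·(-3/2)] = 8
L_1(2) = (7/2)·(2)/[(1/2)·(-1)] = -14
L_2(2) = (7/2)·(3)/[(3/2)·(1)] = 7
Sum: (-35/4)·(8) + (-3)·(-14) + 4·(7) = 0

0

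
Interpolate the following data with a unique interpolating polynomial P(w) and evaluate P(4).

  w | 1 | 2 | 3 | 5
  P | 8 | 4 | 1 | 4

1/2

L_0(4) = (2)·(1)·(-1)/[(-1)·(-2)·(-4)] = 1/4
L_1(4) = (3)·(1)·(-1)/[(1)·(-1)·(-3)] = -1
L_2(4) = (3)·(2)·(-1)/[(2)·(1)·(-2)] = 3/2
L_3(4) = (3)·(2)·(1)/[(4)·(3)·(2)] = 1/4
Sum: 8·(1/4) + 4·(-1) + 1·(3/2) + 4·(1/4) = 1/2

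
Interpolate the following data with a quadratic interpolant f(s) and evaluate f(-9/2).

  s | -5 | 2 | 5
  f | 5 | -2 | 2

Evaluate each Lagrange basis at s = -9/2:
L_0(-9/2) = (-13/2)·(-19/2)/[(-7)·(-10)] = 247/280
L_1(-9/2) = (1/2)·(-19/2)/[(7)·(-3)] = 19/84
L_2(-9/2) = (1/2)·(-13/2)/[(10)·(3)] = -13/120
Sum: 5·(247/280) + (-2)·(19/84) + 2·(-13/120) = 449/120

449/120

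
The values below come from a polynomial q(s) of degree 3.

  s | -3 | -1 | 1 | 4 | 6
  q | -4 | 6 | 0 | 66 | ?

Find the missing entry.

230

The 4 known values determine q uniquely (degree ≤ 3).
L_0(6) = (7)·(5)·(2)/[(-2)·(-4)·(-7)] = -5/4
L_1(6) = (9)·(5)·(2)/[(2)·(-2)·(-5)] = 9/2
L_2(6) = (9)·(7)·(2)/[(4)·(2)·(-3)] = -21/4
L_3(6) = (9)·(7)·(5)/[(7)·(5)·(3)] = 3
Sum: (-4)·(-5/4) + 6·(9/2) + 0 + 66·(3) = 230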